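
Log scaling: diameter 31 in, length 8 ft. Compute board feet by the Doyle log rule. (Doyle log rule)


Doyle: BF = (D - 4)^2 * L / 16
Adjusted diameter = 31 - 4 = 27 in
(D-4)^2 = 27^2 = 729
BF = 729 * 8 / 16 = 365 BF

365


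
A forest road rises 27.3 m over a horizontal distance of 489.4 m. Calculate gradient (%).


Formula: Gradient = rise / run * 100
Gradient = 27.3 / 489.4 * 100 = 5.6%

5.6


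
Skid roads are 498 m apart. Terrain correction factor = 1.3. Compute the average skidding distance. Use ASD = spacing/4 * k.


Formula: ASD = (spacing / 4) * correction
Uncorrected distance = spacing / 4 = 498 / 4 = 124.5 m
ASD = 124.5 * 1.3 = 162 m

162


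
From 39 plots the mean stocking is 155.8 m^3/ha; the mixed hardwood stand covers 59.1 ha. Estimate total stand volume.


Formula: Total Volume = Mean Volume per ha * Total Area
Total Volume = 155.8 m^3/ha * 59.1 ha
Total Volume = 9208 m^3

9208


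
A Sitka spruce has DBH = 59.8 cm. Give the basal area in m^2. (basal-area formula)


Formula: BA = pi * (DBH/2)^2 / 10000  (cm^2 to m^2)
Radius = DBH/2 = 59.8/2 = 29.9 cm
BA = pi * 29.9^2 / 10000
   = 2808.6152 cm^2 / 10000
   = 0.2809 m^2

0.2809


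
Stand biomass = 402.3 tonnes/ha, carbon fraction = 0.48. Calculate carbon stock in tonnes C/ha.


Formula: Carbon Stock = Biomass * Carbon Fraction
C = 402.3 t/ha * 0.48
C = 193.1 t C/ha

193.1


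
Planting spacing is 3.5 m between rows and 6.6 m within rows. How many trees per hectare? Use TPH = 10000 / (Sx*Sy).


Formula: TPH = 10000 m^2/ha / (spacing_x * spacing_y)
Area per tree = 3.5 m * 6.6 m = 23.1 m^2
TPH = 10000 / 23.1 = 433 trees/ha

433


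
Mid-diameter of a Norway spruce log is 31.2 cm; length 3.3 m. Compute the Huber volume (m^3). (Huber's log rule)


Huber: V = Am * L,  Am = pi*(Dm/200)^2
Am = pi*(31.2/200)^2 = 0.076454 m^2
V = 0.076454*3.3 = 0.2523 m^3

0.2523


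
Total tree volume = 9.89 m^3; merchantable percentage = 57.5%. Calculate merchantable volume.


Formula: MV = V_total * (merchantable_pct / 100)
Merchantable fraction = 57.5% / 100 = 0.575
MV = 9.89 m^3 * 0.575 = 5.687 m^3

5.687


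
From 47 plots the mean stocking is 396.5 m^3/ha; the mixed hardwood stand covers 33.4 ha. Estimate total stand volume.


Formula: Total Volume = Mean Volume per ha * Total Area
Total Volume = 396.5 m^3/ha * 33.4 ha
Total Volume = 13243 m^3

13243


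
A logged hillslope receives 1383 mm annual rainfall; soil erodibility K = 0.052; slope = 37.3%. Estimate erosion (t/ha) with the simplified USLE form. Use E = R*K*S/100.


Formula: E = R * K * S / 100  (simplified USLE)
R * K = 1383 * 0.052 = 71.916
E = 71.916 * 37.3 / 100 = 26.82 t/ha

26.82


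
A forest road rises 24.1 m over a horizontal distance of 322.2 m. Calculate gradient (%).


Formula: Gradient = rise / run * 100
Gradient = 24.1 / 322.2 * 100 = 7.5%

7.5


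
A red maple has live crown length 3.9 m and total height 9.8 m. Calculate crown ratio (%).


Formula: Crown Ratio = (Crown Length / Total Height) * 100
CR = (3.9 m / 9.8 m) * 100
CR = 0.398 * 100 = 39.8%

39.8


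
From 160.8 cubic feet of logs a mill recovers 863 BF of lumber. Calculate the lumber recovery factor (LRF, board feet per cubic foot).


Formula: LRF = Lumber Output (BF) / Log Input (ft^3)
LRF = 863 BF / 160.8 ft^3
LRF = 5.37 BF/ft^3

5.37


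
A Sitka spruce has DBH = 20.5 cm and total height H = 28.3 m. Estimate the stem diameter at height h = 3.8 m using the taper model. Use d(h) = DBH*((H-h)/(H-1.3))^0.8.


Taper: d(h) = DBH * ((H - h) / (H - 1.3))^0.8
Numerator = H - h = 28.3 - 3.8 = 24.5 m
Denominator = H - 1.3 = 28.3 - 1.3 = 27.0 m
Ratio = 24.5 / 27.0 = 0.90741
d = 20.5 * 0.90741^0.8 = 19.0 cm

19.0


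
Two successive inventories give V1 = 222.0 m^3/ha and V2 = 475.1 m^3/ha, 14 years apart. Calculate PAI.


Formula: PAI = (V_T2 - V_T1) / (T2 - T1)
Volume increment = 475.1 - 222.0 = 253.1 m^3/ha
PAI = 253.1 / 14 = 18.08 m^3/ha/year

18.08


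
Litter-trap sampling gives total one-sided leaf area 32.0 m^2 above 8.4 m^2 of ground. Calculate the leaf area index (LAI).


Formula: LAI = total leaf area / ground area  (dimensionless)
LAI = 32.0 m^2 / 8.4 m^2
LAI = 3.81

3.81


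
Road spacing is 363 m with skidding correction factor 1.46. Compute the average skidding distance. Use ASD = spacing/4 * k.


Formula: ASD = (spacing / 4) * correction
Uncorrected distance = spacing / 4 = 363 / 4 = 90.75 m
ASD = 90.75 * 1.46 = 132 m

132


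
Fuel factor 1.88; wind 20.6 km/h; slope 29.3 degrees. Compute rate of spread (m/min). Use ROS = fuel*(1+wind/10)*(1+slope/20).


Formula: ROS = fuel * (1 + wind/10) * (1 + slope/20)
Wind factor = 1 + 20.6/10 = 3.06
Slope factor = 1 + 29.3/20 = 2.465
ROS = 1.88 * 3.06 * 2.465 = 14.18 m/min

14.18


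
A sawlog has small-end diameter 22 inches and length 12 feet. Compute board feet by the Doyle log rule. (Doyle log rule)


Doyle: BF = (D - 4)^2 * L / 16
Adjusted diameter = 22 - 4 = 18 in
(D-4)^2 = 18^2 = 324
BF = 324 * 12 / 16 = 243 BF

243


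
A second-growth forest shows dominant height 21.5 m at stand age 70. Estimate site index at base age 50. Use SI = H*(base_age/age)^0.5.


Formula: SI = H_dom * (base_age / age)^0.5
Age ratio = 50 / 70 = 0.71429
sqrt(age_ratio) = 0.84515
SI = 21.5 * 0.84515 = 18.2 m

18.2


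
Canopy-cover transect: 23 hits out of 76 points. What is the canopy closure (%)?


Formula: Canopy closure = covered points / total points * 100
Closure = 23 / 76 * 100
Closure = 0.3026 * 100 = 30.3%

30.3


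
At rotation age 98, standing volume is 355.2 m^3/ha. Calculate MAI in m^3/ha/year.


Formula: MAI = Total Volume / Stand Age
MAI = 355.2 m^3/ha / 98 years
MAI = 3.62 m^3/ha/year

3.62


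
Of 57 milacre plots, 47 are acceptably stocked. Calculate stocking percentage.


Formula: Stocking % = stocked plots / total plots * 100
Stocking = 47 / 57 * 100
Stocking = 0.8246 * 100 = 82.5%

82.5


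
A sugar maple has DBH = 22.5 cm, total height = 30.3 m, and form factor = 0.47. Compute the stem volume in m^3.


Formula: V = pi * (DBH/200)^2 * H * ff
Radius = DBH/200 = 22.5/200 = 0.1125 m
Radius^2 = 0.1125^2 = 0.01265625 m^2
V = pi * 0.01265625 * 30.3 * 0.47
V = 0.566 m^3

0.566


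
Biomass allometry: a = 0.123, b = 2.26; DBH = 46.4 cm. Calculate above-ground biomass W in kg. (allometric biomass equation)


Formula: W = a * DBH^b  (allometric power law)
DBH^b = 46.4^2.26 = 5838.8946
W = 0.123 * 5838.8946 = 718.2 kg

718.2


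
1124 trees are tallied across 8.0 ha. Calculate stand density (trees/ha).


Formula: Stand Density = N_trees / Area_ha
Density = 1124 trees / 8.0 ha
Density = 141 trees/ha

141


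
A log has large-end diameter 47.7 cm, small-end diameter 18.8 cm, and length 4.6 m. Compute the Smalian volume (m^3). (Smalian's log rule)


Smalian: V = (A1 + A2)/2 * L,  A = pi*(D/200)^2
A1 = pi*(47.7/200)^2 = 0.178701 m^2
A2 = pi*(18.8/200)^2 = 0.027759 m^2
V = (0.178701+0.027759)/2*4.6 = 0.4749 m^3

0.4749


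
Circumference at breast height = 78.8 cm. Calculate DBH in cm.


Formula: DBH = C / pi
DBH = 78.8 / pi
pi = 3.14159...
DBH = 25.1 cm

25.1


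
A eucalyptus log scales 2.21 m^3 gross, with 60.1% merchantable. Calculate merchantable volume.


Formula: MV = V_total * (merchantable_pct / 100)
Merchantable fraction = 60.1% / 100 = 0.601
MV = 2.21 m^3 * 0.601 = 1.328 m^3

1.328


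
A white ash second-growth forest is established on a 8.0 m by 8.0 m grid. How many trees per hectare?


Formula: TPH = 10000 m^2/ha / (spacing_x * spacing_y)
Area per tree = 8.0 m * 8.0 m = 64.0 m^2
TPH = 10000 / 64.0 = 156 trees/ha

156


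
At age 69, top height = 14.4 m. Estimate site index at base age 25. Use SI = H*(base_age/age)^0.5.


Formula: SI = H_dom * (base_age / age)^0.5
Age ratio = 25 / 69 = 0.36232
sqrt(age_ratio) = 0.60193
SI = 14.4 * 0.60193 = 8.7 m

8.7


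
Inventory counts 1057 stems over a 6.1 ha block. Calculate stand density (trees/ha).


Formula: Stand Density = N_trees / Area_ha
Density = 1057 trees / 6.1 ha
Density = 173 trees/ha

173


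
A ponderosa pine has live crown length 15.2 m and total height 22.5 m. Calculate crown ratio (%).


Formula: Crown Ratio = (Crown Length / Total Height) * 100
CR = (15.2 m / 22.5 m) * 100
CR = 0.6756 * 100 = 67.6%

67.6


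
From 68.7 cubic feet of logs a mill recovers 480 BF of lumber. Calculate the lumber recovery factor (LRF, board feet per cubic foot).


Formula: LRF = Lumber Output (BF) / Log Input (ft^3)
LRF = 480 BF / 68.7 ft^3
LRF = 6.99 BF/ft^3

6.99


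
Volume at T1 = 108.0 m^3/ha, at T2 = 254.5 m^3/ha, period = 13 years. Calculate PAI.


Formula: PAI = (V_T2 - V_T1) / (T2 - T1)
Volume increment = 254.5 - 108.0 = 146.5 m^3/ha
PAI = 146.5 / 13 = 11.27 m^3/ha/year

11.27


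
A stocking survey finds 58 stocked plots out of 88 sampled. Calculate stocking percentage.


Formula: Stocking % = stocked plots / total plots * 100
Stocking = 58 / 88 * 100
Stocking = 0.6591 * 100 = 65.9%

65.9


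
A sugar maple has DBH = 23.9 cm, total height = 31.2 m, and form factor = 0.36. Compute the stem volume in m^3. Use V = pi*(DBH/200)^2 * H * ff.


Formula: V = pi * (DBH/200)^2 * H * ff
Radius = DBH/200 = 23.9/200 = 0.1195 m
Radius^2 = 0.1195^2 = 0.01428025 m^2
V = pi * 0.01428025 * 31.2 * 0.36
V = 0.504 m^3

0.504


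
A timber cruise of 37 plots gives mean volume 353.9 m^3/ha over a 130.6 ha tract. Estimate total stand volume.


Formula: Total Volume = Mean Volume per ha * Total Area
Total Volume = 353.9 m^3/ha * 130.6 ha
Total Volume = 46219 m^3

46219


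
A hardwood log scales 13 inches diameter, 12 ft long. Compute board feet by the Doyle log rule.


Doyle: BF = (D - 4)^2 * L / 16
Adjusted diameter = 13 - 4 = 9 in
(D-4)^2 = 9^2 = 81
BF = 81 * 12 / 16 = 61 BF

61


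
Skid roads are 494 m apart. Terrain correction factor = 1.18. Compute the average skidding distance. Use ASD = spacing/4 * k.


Formula: ASD = (spacing / 4) * correction
Uncorrected distance = spacing / 4 = 494 / 4 = 123.5 m
ASD = 123.5 * 1.18 = 146 m

146


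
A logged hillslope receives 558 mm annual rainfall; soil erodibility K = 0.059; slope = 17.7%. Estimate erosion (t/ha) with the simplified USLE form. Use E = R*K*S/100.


Formula: E = R * K * S / 100  (simplified USLE)
R * K = 558 * 0.059 = 32.922
E = 32.922 * 17.7 / 100 = 5.83 t/ha

5.83


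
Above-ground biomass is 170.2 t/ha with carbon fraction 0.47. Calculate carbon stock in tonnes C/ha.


Formula: Carbon Stock = Biomass * Carbon Fraction
C = 170.2 t/ha * 0.47
C = 80.0 t C/ha

80.0


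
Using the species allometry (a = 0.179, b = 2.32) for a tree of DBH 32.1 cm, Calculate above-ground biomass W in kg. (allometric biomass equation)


Formula: W = a * DBH^b  (allometric power law)
DBH^b = 32.1^2.32 = 3126.7393
W = 0.179 * 3126.7393 = 559.7 kg

559.7


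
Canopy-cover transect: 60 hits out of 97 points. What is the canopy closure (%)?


Formula: Canopy closure = covered points / total points * 100
Closure = 60 / 97 * 100
Closure = 0.6186 * 100 = 61.9%

61.9


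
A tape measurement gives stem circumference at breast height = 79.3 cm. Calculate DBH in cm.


Formula: DBH = C / pi
DBH = 79.3 / pi
pi = 3.14159...
DBH = 25.2 cm

25.2


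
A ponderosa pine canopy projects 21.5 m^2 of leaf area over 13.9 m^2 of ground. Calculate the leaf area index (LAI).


Formula: LAI = total leaf area / ground area  (dimensionless)
LAI = 21.5 m^2 / 13.9 m^2
LAI = 1.55

1.55


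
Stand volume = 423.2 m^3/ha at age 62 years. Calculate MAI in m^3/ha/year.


Formula: MAI = Total Volume / Stand Age
MAI = 423.2 m^3/ha / 62 years
MAI = 6.83 m^3/ha/year

6.83


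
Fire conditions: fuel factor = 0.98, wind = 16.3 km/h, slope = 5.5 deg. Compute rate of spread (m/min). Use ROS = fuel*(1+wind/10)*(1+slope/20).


Formula: ROS = fuel * (1 + wind/10) * (1 + slope/20)
Wind factor = 1 + 16.3/10 = 2.63
Slope factor = 1 + 5.5/20 = 1.275
ROS = 0.98 * 2.63 * 1.275 = 3.29 m/min

3.29


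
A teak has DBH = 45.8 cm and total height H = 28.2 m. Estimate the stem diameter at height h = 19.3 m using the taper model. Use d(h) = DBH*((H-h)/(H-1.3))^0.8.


Taper: d(h) = DBH * ((H - h) / (H - 1.3))^0.8
Numerator = H - h = 28.2 - 19.3 = 8.9 m
Denominator = H - 1.3 = 28.2 - 1.3 = 26.9 m
Ratio = 8.9 / 26.9 = 0.33086
d = 45.8 * 0.33086^0.8 = 18.9 cm

18.9


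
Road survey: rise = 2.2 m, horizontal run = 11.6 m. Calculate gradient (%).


Formula: Gradient = rise / run * 100
Gradient = 2.2 / 11.6 * 100 = 19.0%

19.0


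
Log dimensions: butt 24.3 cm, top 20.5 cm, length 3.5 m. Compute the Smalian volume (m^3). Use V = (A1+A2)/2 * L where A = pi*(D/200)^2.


Smalian: V = (A1 + A2)/2 * L,  A = pi*(D/200)^2
A1 = pi*(24.3/200)^2 = 0.046377 m^2
A2 = pi*(20.5/200)^2 = 0.033006 m^2
V = (0.046377+0.033006)/2*3.5 = 0.1389 m^3

0.1389


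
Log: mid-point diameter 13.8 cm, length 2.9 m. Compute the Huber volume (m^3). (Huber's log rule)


Huber: V = Am * L,  Am = pi*(Dm/200)^2
Am = pi*(13.8/200)^2 = 0.014957 m^2
V = 0.014957*2.9 = 0.0434 m^3

0.0434


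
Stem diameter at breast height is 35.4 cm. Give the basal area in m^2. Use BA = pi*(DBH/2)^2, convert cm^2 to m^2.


Formula: BA = pi * (DBH/2)^2 / 10000  (cm^2 to m^2)
Radius = DBH/2 = 35.4/2 = 17.7 cm
BA = pi * 17.7^2 / 10000
   = 984.2296 cm^2 / 10000
   = 0.0984 m^2

0.0984


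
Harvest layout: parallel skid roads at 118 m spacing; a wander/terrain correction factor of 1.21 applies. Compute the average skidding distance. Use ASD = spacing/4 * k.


Formula: ASD = (spacing / 4) * correction
Uncorrected distance = spacing / 4 = 118 / 4 = 29.5 m
ASD = 29.5 * 1.21 = 36 m

36


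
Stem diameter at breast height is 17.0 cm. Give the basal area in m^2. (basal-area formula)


Formula: BA = pi * (DBH/2)^2 / 10000  (cm^2 to m^2)
Radius = DBH/2 = 17.0/2 = 8.5 cm
BA = pi * 8.5^2 / 10000
   = 226.9801 cm^2 / 10000
   = 0.0227 m^2

0.0227


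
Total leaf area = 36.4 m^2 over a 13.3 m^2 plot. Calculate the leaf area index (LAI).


Formula: LAI = total leaf area / ground area  (dimensionless)
LAI = 36.4 m^2 / 13.3 m^2
LAI = 2.74

2.74


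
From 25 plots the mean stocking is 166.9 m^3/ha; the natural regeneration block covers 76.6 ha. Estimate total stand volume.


Formula: Total Volume = Mean Volume per ha * Total Area
Total Volume = 166.9 m^3/ha * 76.6 ha
Total Volume = 12785 m^3

12785


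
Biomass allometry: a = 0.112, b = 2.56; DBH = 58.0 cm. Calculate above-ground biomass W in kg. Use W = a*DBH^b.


Formula: W = a * DBH^b  (allometric power law)
DBH^b = 58.0^2.56 = 32687.0452
W = 0.112 * 32687.0452 = 3660.9 kg

3660.9


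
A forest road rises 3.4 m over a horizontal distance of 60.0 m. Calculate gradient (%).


Formula: Gradient = rise / run * 100
Gradient = 3.4 / 60.0 * 100 = 5.7%

5.7


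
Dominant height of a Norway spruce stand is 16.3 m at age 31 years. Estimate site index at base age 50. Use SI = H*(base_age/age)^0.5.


Formula: SI = H_dom * (base_age / age)^0.5
Age ratio = 50 / 31 = 1.6129
sqrt(age_ratio) = 1.27
SI = 16.3 * 1.27 = 20.7 m

20.7


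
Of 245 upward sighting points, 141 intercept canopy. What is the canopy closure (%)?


Formula: Canopy closure = covered points / total points * 100
Closure = 141 / 245 * 100
Closure = 0.5755 * 100 = 57.6%

57.6


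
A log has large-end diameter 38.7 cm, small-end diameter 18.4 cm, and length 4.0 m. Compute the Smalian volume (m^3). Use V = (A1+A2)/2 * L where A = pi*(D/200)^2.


Smalian: V = (A1 + A2)/2 * L,  A = pi*(D/200)^2
A1 = pi*(38.7/200)^2 = 0.117628 m^2
A2 = pi*(18.4/200)^2 = 0.02659 m^2
V = (0.117628+0.02659)/2*4.0 = 0.2884 m^3

0.2884


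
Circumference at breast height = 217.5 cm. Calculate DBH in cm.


Formula: DBH = C / pi
DBH = 217.5 / pi
pi = 3.14159...
DBH = 69.2 cm

69.2


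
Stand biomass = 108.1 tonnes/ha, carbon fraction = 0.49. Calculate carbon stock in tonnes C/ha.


Formula: Carbon Stock = Biomass * Carbon Fraction
C = 108.1 t/ha * 0.49
C = 53.0 t C/ha

53.0


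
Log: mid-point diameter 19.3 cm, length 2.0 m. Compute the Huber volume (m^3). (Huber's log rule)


Huber: V = Am * L,  Am = pi*(Dm/200)^2
Am = pi*(19.3/200)^2 = 0.029255 m^2
V = 0.029255*2.0 = 0.0585 m^3

0.0585


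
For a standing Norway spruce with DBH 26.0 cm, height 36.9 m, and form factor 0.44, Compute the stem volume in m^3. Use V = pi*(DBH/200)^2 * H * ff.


Formula: V = pi * (DBH/200)^2 * H * ff
Radius = DBH/200 = 26.0/200 = 0.13 m
Radius^2 = 0.13^2 = 0.0169 m^2
V = pi * 0.0169 * 36.9 * 0.44
V = 0.862 m^3

0.862


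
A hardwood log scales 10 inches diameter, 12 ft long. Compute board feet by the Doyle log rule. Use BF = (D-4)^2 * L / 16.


Doyle: BF = (D - 4)^2 * L / 16
Adjusted diameter = 10 - 4 = 6 in
(D-4)^2 = 6^2 = 36
BF = 36 * 12 / 16 = 27 BF

27


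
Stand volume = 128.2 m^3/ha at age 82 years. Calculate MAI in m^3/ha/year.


Formula: MAI = Total Volume / Stand Age
MAI = 128.2 m^3/ha / 82 years
MAI = 1.56 m^3/ha/year

1.56


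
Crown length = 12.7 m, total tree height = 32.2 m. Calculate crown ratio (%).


Formula: Crown Ratio = (Crown Length / Total Height) * 100
CR = (12.7 m / 32.2 m) * 100
CR = 0.3944 * 100 = 39.4%

39.4


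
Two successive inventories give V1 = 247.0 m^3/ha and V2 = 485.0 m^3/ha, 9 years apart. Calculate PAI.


Formula: PAI = (V_T2 - V_T1) / (T2 - T1)
Volume increment = 485.0 - 247.0 = 238.0 m^3/ha
PAI = 238.0 / 9 = 26.44 m^3/ha/year

26.44


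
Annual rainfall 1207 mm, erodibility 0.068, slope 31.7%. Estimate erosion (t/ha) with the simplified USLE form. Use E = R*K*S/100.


Formula: E = R * K * S / 100  (simplified USLE)
R * K = 1207 * 0.068 = 82.076
E = 82.076 * 31.7 / 100 = 26.02 t/ha

26.02


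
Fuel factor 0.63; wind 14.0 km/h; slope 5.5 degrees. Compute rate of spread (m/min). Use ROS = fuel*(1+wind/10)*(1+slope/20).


Formula: ROS = fuel * (1 + wind/10) * (1 + slope/20)
Wind factor = 1 + 14.0/10 = 2.4
Slope factor = 1 + 5.5/20 = 1.275
ROS = 0.63 * 2.4 * 1.275 = 1.93 m/min

1.93


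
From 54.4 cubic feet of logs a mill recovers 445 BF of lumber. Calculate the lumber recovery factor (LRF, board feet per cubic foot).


Formula: LRF = Lumber Output (BF) / Log Input (ft^3)
LRF = 445 BF / 54.4 ft^3
LRF = 8.18 BF/ft^3

8.18


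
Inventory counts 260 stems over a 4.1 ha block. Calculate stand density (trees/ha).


Formula: Stand Density = N_trees / Area_ha
Density = 260 trees / 4.1 ha
Density = 63 trees/ha

63


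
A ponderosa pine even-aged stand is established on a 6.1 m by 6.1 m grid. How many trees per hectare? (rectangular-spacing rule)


Formula: TPH = 10000 m^2/ha / (spacing_x * spacing_y)
Area per tree = 6.1 m * 6.1 m = 37.21 m^2
TPH = 10000 / 37.21 = 269 trees/ha

269


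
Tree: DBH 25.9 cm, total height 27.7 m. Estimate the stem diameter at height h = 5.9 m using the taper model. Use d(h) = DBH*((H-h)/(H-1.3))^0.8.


Taper: d(h) = DBH * ((H - h) / (H - 1.3))^0.8
Numerator = H - h = 27.7 - 5.9 = 21.8 m
Denominator = H - 1.3 = 27.7 - 1.3 = 26.4 m
Ratio = 21.8 / 26.4 = 0.82576
d = 25.9 * 0.82576^0.8 = 22.2 cm

22.2


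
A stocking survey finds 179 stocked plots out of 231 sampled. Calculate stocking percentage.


Formula: Stocking % = stocked plots / total plots * 100
Stocking = 179 / 231 * 100
Stocking = 0.7749 * 100 = 77.5%

77.5


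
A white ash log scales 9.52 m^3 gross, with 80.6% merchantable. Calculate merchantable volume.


Formula: MV = V_total * (merchantable_pct / 100)
Merchantable fraction = 80.6% / 100 = 0.806
MV = 9.52 m^3 * 0.806 = 7.673 m^3

7.673


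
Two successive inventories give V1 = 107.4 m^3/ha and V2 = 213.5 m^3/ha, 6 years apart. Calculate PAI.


Formula: PAI = (V_T2 - V_T1) / (T2 - T1)
Volume increment = 213.5 - 107.4 = 106.1 m^3/ha
PAI = 106.1 / 6 = 17.68 m^3/ha/year

17.68


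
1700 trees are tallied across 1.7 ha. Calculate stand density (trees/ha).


Formula: Stand Density = N_trees / Area_ha
Density = 1700 trees / 1.7 ha
Density = 1000 trees/ha

1000


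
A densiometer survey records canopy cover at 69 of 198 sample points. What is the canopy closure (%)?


Formula: Canopy closure = covered points / total points * 100
Closure = 69 / 198 * 100
Closure = 0.3485 * 100 = 34.8%

34.8


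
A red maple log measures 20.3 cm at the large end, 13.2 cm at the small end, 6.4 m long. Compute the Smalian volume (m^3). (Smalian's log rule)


Smalian: V = (A1 + A2)/2 * L,  A = pi*(D/200)^2
A1 = pi*(20.3/200)^2 = 0.032365 m^2
A2 = pi*(13.2/200)^2 = 0.013685 m^2
V = (0.032365+0.013685)/2*6.4 = 0.1474 m^3

0.1474


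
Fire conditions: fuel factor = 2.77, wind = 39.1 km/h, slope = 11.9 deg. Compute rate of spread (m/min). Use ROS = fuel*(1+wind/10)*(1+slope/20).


Formula: ROS = fuel * (1 + wind/10) * (1 + slope/20)
Wind factor = 1 + 39.1/10 = 4.91
Slope factor = 1 + 11.9/20 = 1.595
ROS = 2.77 * 4.91 * 1.595 = 21.69 m/min

21.69


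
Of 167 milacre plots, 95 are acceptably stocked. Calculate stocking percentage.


Formula: Stocking % = stocked plots / total plots * 100
Stocking = 95 / 167 * 100
Stocking = 0.5689 * 100 = 56.9%

56.9


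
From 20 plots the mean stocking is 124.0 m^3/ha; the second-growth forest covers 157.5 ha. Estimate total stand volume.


Formula: Total Volume = Mean Volume per ha * Total Area
Total Volume = 124.0 m^3/ha * 157.5 ha
Total Volume = 19530 m^3

19530


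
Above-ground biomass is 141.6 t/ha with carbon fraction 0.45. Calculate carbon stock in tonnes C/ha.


Formula: Carbon Stock = Biomass * Carbon Fraction
C = 141.6 t/ha * 0.45
C = 63.7 t C/ha

63.7


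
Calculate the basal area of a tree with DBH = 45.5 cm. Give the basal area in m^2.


Formula: BA = pi * (DBH/2)^2 / 10000  (cm^2 to m^2)
Radius = DBH/2 = 45.5/2 = 22.75 cm
BA = pi * 22.75^2 / 10000
   = 1625.9705 cm^2 / 10000
   = 0.1626 m^2

0.1626


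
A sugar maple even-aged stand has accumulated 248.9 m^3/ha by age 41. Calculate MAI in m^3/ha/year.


Formula: MAI = Total Volume / Stand Age
MAI = 248.9 m^3/ha / 41 years
MAI = 6.07 m^3/ha/year

6.07


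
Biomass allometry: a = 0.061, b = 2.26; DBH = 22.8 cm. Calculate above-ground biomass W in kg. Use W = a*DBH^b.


Formula: W = a * DBH^b  (allometric power law)
DBH^b = 22.8^2.26 = 1172.0139
W = 0.061 * 1172.0139 = 71.5 kg

71.5


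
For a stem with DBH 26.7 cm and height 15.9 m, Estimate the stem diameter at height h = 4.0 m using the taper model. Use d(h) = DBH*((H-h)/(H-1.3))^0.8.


Taper: d(h) = DBH * ((H - h) / (H - 1.3))^0.8
Numerator = H - h = 15.9 - 4.0 = 11.9 m
Denominator = H - 1.3 = 15.9 - 1.3 = 14.6 m
Ratio = 11.9 / 14.6 = 0.81507
d = 26.7 * 0.81507^0.8 = 22.7 cm

22.7


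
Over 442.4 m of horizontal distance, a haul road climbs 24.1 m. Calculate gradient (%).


Formula: Gradient = rise / run * 100
Gradient = 24.1 / 442.4 * 100 = 5.4%

5.4


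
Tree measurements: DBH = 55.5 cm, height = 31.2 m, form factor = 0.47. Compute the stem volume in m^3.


Formula: V = pi * (DBH/200)^2 * H * ff
Radius = DBH/200 = 55.5/200 = 0.2775 m
Radius^2 = 0.2775^2 = 0.07700625 m^2
V = pi * 0.07700625 * 31.2 * 0.47
V = 3.548 m^3

3.548


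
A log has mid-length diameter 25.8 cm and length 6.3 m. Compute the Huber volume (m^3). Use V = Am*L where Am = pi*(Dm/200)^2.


Huber: V = Am * L,  Am = pi*(Dm/200)^2
Am = pi*(25.8/200)^2 = 0.052279 m^2
V = 0.052279*6.3 = 0.3294 m^3

0.3294


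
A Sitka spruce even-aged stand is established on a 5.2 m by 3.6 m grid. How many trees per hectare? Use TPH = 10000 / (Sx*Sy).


Formula: TPH = 10000 m^2/ha / (spacing_x * spacing_y)
Area per tree = 5.2 m * 3.6 m = 18.72 m^2
TPH = 10000 / 18.72 = 534 trees/ha

534


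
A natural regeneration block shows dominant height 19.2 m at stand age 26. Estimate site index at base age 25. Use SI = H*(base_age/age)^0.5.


Formula: SI = H_dom * (base_age / age)^0.5
Age ratio = 25 / 26 = 0.96154
sqrt(age_ratio) = 0.98058
SI = 19.2 * 0.98058 = 18.8 m

18.8


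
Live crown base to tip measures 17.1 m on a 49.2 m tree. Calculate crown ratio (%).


Formula: Crown Ratio = (Crown Length / Total Height) * 100
CR = (17.1 m / 49.2 m) * 100
CR = 0.3476 * 100 = 34.8%

34.8


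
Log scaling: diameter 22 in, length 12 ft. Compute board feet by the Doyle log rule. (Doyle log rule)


Doyle: BF = (D - 4)^2 * L / 16
Adjusted diameter = 22 - 4 = 18 in
(D-4)^2 = 18^2 = 324
BF = 324 * 12 / 16 = 243 BF

243


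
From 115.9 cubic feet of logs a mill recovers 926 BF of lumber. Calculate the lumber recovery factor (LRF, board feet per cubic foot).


Formula: LRF = Lumber Output (BF) / Log Input (ft^3)
LRF = 926 BF / 115.9 ft^3
LRF = 7.99 BF/ft^3

7.99


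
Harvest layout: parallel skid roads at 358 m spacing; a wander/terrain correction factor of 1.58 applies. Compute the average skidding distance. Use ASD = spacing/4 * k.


Formula: ASD = (spacing / 4) * correction
Uncorrected distance = spacing / 4 = 358 / 4 = 89.5 m
ASD = 89.5 * 1.58 = 141 m

141


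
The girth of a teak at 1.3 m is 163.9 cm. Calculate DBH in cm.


Formula: DBH = C / pi
DBH = 163.9 / pi
pi = 3.14159...
DBH = 52.2 cm

52.2


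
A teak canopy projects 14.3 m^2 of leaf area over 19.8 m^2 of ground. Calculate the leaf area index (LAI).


Formula: LAI = total leaf area / ground area  (dimensionless)
LAI = 14.3 m^2 / 19.8 m^2
LAI = 0.72

0.72


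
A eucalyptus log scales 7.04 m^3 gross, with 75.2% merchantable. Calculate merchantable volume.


Formula: MV = V_total * (merchantable_pct / 100)
Merchantable fraction = 75.2% / 100 = 0.752
MV = 7.04 m^3 * 0.752 = 5.294 m^3

5.294


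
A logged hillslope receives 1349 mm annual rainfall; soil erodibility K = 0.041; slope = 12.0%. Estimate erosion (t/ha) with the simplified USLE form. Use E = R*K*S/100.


Formula: E = R * K * S / 100  (simplified USLE)
R * K = 1349 * 0.041 = 55.309
E = 55.309 * 12.0 / 100 = 6.64 t/ha

6.64


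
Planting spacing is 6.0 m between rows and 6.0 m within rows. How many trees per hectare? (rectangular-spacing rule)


Formula: TPH = 10000 m^2/ha / (spacing_x * spacing_y)
Area per tree = 6.0 m * 6.0 m = 36.0 m^2
TPH = 10000 / 36.0 = 278 trees/ha

278


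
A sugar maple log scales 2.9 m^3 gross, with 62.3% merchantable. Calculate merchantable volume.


Formula: MV = V_total * (merchantable_pct / 100)
Merchantable fraction = 62.3% / 100 = 0.623
MV = 2.9 m^3 * 0.623 = 1.807 m^3

1.807


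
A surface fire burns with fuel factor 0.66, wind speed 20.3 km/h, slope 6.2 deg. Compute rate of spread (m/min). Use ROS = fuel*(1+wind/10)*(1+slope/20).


Formula: ROS = fuel * (1 + wind/10) * (1 + slope/20)
Wind factor = 1 + 20.3/10 = 3.03
Slope factor = 1 + 6.2/20 = 1.31
ROS = 0.66 * 3.03 * 1.31 = 2.62 m/min

2.62


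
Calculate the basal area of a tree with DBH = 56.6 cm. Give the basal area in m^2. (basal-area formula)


Formula: BA = pi * (DBH/2)^2 / 10000  (cm^2 to m^2)
Radius = DBH/2 = 56.6/2 = 28.3 cm
BA = pi * 28.3^2 / 10000
   = 2516.0701 cm^2 / 10000
   = 0.2516 m^2

0.2516


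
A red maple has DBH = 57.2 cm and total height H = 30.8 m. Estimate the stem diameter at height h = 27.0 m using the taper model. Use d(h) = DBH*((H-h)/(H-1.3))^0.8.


Taper: d(h) = DBH * ((H - h) / (H - 1.3))^0.8
Numerator = H - h = 30.8 - 27.0 = 3.8 m
Denominator = H - 1.3 = 30.8 - 1.3 = 29.5 m
Ratio = 3.8 / 29.5 = 0.12881
d = 57.2 * 0.12881^0.8 = 11.1 cm

11.1


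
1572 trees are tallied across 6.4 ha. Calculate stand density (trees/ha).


Formula: Stand Density = N_trees / Area_ha
Density = 1572 trees / 6.4 ha
Density = 246 trees/ha

246


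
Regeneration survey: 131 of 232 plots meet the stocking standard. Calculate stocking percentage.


Formula: Stocking % = stocked plots / total plots * 100
Stocking = 131 / 232 * 100
Stocking = 0.5647 * 100 = 56.5%

56.5


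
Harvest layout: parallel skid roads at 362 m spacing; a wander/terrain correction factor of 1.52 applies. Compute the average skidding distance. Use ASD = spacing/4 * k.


Formula: ASD = (spacing / 4) * correction
Uncorrected distance = spacing / 4 = 362 / 4 = 90.5 m
ASD = 90.5 * 1.52 = 138 m

138


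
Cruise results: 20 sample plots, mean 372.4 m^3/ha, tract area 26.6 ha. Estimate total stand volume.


Formula: Total Volume = Mean Volume per ha * Total Area
Total Volume = 372.4 m^3/ha * 26.6 ha
Total Volume = 9906 m^3

9906


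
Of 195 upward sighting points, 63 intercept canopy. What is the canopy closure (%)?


Formula: Canopy closure = covered points / total points * 100
Closure = 63 / 195 * 100
Closure = 0.3231 * 100 = 32.3%

32.3


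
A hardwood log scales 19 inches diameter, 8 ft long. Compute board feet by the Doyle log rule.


Doyle: BF = (D - 4)^2 * L / 16
Adjusted diameter = 19 - 4 = 15 in
(D-4)^2 = 15^2 = 225
BF = 225 * 8 / 16 = 113 BF

113


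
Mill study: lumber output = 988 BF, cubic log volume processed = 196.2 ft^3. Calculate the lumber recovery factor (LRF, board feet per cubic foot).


Formula: LRF = Lumber Output (BF) / Log Input (ft^3)
LRF = 988 BF / 196.2 ft^3
LRF = 5.04 BF/ft^3

5.04


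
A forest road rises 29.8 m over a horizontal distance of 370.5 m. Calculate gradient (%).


Formula: Gradient = rise / run * 100
Gradient = 29.8 / 370.5 * 100 = 8.0%

8.0


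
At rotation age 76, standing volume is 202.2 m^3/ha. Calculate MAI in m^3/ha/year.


Formula: MAI = Total Volume / Stand Age
MAI = 202.2 m^3/ha / 76 years
MAI = 2.66 m^3/ha/year

2.66


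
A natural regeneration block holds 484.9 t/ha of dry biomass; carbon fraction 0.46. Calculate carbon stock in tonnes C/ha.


Formula: Carbon Stock = Biomass * Carbon Fraction
C = 484.9 t/ha * 0.46
C = 223.1 t C/ha

223.1


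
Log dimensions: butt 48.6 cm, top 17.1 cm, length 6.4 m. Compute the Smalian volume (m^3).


Smalian: V = (A1 + A2)/2 * L,  A = pi*(D/200)^2
A1 = pi*(48.6/200)^2 = 0.185508 m^2
A2 = pi*(17.1/200)^2 = 0.022966 m^2
V = (0.185508+0.022966)/2*6.4 = 0.6671 m^3

0.6671


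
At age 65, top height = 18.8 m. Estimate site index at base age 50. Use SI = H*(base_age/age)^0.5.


Formula: SI = H_dom * (base_age / age)^0.5
Age ratio = 50 / 65 = 0.76923
sqrt(age_ratio) = 0.87706
SI = 18.8 * 0.87706 = 16.5 m

16.5


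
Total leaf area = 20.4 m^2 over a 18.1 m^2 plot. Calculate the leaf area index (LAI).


Formula: LAI = total leaf area / ground area  (dimensionless)
LAI = 20.4 m^2 / 18.1 m^2
LAI = 1.13

1.13


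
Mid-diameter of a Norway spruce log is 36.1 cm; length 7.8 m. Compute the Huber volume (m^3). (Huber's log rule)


Huber: V = Am * L,  Am = pi*(Dm/200)^2
Am = pi*(36.1/200)^2 = 0.102354 m^2
V = 0.102354*7.8 = 0.7984 m^3

0.7984


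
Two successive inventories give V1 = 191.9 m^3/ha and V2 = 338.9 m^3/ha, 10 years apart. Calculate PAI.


Formula: PAI = (V_T2 - V_T1) / (T2 - T1)
Volume increment = 338.9 - 191.9 = 147.0 m^3/ha
PAI = 147.0 / 10 = 14.7 m^3/ha/year

14.7


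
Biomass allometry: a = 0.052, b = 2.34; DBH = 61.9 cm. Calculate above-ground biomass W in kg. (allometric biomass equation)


Formula: W = a * DBH^b  (allometric power law)
DBH^b = 61.9^2.34 = 15579.5934
W = 0.052 * 15579.5934 = 810.1 kg

810.1


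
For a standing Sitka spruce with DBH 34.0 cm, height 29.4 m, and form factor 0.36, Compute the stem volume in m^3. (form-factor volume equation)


Formula: V = pi * (DBH/200)^2 * H * ff
Radius = DBH/200 = 34.0/200 = 0.17 m
Radius^2 = 0.17^2 = 0.0289 m^2
V = pi * 0.0289 * 29.4 * 0.36
V = 0.961 m^3

0.961


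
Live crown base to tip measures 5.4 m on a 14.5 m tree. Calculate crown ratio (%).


Formula: Crown Ratio = (Crown Length / Total Height) * 100
CR = (5.4 m / 14.5 m) * 100
CR = 0.3724 * 100 = 37.2%

37.2


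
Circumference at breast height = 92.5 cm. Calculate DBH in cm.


Formula: DBH = C / pi
DBH = 92.5 / pi
pi = 3.14159...
DBH = 29.4 cm

29.4


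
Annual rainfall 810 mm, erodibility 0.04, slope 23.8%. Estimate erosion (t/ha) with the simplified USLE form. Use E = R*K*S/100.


Formula: E = R * K * S / 100  (simplified USLE)
R * K = 810 * 0.04 = 32.4
E = 32.4 * 23.8 / 100 = 7.71 t/ha

7.71


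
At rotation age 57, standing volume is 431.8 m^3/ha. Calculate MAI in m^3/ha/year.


Formula: MAI = Total Volume / Stand Age
MAI = 431.8 m^3/ha / 57 years
MAI = 7.58 m^3/ha/year

7.58


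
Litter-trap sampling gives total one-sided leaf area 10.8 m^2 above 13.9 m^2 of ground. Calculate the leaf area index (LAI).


Formula: LAI = total leaf area / ground area  (dimensionless)
LAI = 10.8 m^2 / 13.9 m^2
LAI = 0.78

0.78


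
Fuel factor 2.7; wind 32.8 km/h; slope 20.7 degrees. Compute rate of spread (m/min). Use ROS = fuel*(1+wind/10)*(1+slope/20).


Formula: ROS = fuel * (1 + wind/10) * (1 + slope/20)
Wind factor = 1 + 32.8/10 = 4.28
Slope factor = 1 + 20.7/20 = 2.035
ROS = 2.7 * 4.28 * 2.035 = 23.52 m/min

23.52


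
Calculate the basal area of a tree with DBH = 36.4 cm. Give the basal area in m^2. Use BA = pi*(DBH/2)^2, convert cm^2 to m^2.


Formula: BA = pi * (DBH/2)^2 / 10000  (cm^2 to m^2)
Radius = DBH/2 = 36.4/2 = 18.2 cm
BA = pi * 18.2^2 / 10000
   = 1040.6212 cm^2 / 10000
   = 0.1041 m^2

0.1041


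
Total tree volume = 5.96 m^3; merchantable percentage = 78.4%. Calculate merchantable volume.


Formula: MV = V_total * (merchantable_pct / 100)
Merchantable fraction = 78.4% / 100 = 0.784
MV = 5.96 m^3 * 0.784 = 4.673 m^3

4.673


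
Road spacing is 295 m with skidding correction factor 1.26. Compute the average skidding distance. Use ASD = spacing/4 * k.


Formula: ASD = (spacing / 4) * correction
Uncorrected distance = spacing / 4 = 295 / 4 = 73.75 m
ASD = 73.75 * 1.26 = 93 m

93


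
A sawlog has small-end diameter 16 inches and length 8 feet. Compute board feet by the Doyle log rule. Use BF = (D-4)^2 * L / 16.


Doyle: BF = (D - 4)^2 * L / 16
Adjusted diameter = 16 - 4 = 12 in
(D-4)^2 = 12^2 = 144
BF = 144 * 8 / 16 = 72 BF

72


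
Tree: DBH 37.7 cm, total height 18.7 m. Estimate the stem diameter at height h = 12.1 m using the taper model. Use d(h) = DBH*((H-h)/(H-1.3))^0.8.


Taper: d(h) = DBH * ((H - h) / (H - 1.3))^0.8
Numerator = H - h = 18.7 - 12.1 = 6.6 m
Denominator = H - 1.3 = 18.7 - 1.3 = 17.4 m
Ratio = 6.6 / 17.4 = 0.37931
d = 37.7 * 0.37931^0.8 = 17.4 cm

17.4


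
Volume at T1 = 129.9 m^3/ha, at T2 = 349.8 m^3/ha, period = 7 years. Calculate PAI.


Formula: PAI = (V_T2 - V_T1) / (T2 - T1)
Volume increment = 349.8 - 129.9 = 219.9 m^3/ha
PAI = 219.9 / 7 = 31.41 m^3/ha/year

31.41


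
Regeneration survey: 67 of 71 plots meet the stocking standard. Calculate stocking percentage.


Formula: Stocking % = stocked plots / total plots * 100
Stocking = 67 / 71 * 100
Stocking = 0.9437 * 100 = 94.4%

94.4


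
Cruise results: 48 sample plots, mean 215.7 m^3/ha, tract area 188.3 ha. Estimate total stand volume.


Formula: Total Volume = Mean Volume per ha * Total Area
Total Volume = 215.7 m^3/ha * 188.3 ha
Total Volume = 40616 m^3

40616


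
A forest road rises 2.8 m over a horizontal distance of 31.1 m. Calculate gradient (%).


Formula: Gradient = rise / run * 100
Gradient = 2.8 / 31.1 * 100 = 9.0%

9.0


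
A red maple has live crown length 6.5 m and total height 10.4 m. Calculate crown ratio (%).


Formula: Crown Ratio = (Crown Length / Total Height) * 100
CR = (6.5 m / 10.4 m) * 100
CR = 0.625 * 100 = 62.5%

62.5


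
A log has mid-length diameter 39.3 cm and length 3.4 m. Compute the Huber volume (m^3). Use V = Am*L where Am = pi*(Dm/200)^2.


Huber: V = Am * L,  Am = pi*(Dm/200)^2
Am = pi*(39.3/200)^2 = 0.121304 m^2
V = 0.121304*3.4 = 0.4124 m^3

0.4124


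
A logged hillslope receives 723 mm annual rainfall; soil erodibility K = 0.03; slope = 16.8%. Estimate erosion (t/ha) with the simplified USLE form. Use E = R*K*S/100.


Formula: E = R * K * S / 100  (simplified USLE)
R * K = 723 * 0.03 = 21.69
E = 21.69 * 16.8 / 100 = 3.64 t/ha

3.64


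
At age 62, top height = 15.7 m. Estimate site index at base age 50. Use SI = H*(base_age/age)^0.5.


Formula: SI = H_dom * (base_age / age)^0.5
Age ratio = 50 / 62 = 0.80645
sqrt(age_ratio) = 0.89803
SI = 15.7 * 0.89803 = 14.1 m

14.1


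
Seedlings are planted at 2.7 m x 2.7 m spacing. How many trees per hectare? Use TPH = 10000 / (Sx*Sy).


Formula: TPH = 10000 m^2/ha / (spacing_x * spacing_y)
Area per tree = 2.7 m * 2.7 m = 7.29 m^2
TPH = 10000 / 7.29 = 1372 trees/ha

1372


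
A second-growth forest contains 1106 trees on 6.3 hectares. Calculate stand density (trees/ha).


Formula: Stand Density = N_trees / Area_ha
Density = 1106 trees / 6.3 ha
Density = 176 trees/ha

176


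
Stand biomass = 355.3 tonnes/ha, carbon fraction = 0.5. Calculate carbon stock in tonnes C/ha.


Formula: Carbon Stock = Biomass * Carbon Fraction
C = 355.3 t/ha * 0.5
C = 177.7 t C/ha

177.7


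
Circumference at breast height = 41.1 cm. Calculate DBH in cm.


Formula: DBH = C / pi
DBH = 41.1 / pi
pi = 3.14159...
DBH = 13.1 cm

13.1


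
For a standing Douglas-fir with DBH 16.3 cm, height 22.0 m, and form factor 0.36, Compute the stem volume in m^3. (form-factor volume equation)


Formula: V = pi * (DBH/200)^2 * H * ff
Radius = DBH/200 = 16.3/200 = 0.0815 m
Radius^2 = 0.0815^2 = 0.00664225 m^2
V = pi * 0.00664225 * 22.0 * 0.36
V = 0.165 m^3

0.165


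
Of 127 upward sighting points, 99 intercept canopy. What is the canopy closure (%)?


Formula: Canopy closure = covered points / total points * 100
Closure = 99 / 127 * 100
Closure = 0.7795 * 100 = 78.0%

78.0


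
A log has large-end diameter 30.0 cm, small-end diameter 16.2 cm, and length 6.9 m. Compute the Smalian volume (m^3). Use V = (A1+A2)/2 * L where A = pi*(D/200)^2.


Smalian: V = (A1 + A2)/2 * L,  A = pi*(D/200)^2
A1 = pi*(30.0/200)^2 = 0.070686 m^2
A2 = pi*(16.2/200)^2 = 0.020612 m^2
V = (0.070686+0.020612)/2*6.9 = 0.315 m^3

0.315


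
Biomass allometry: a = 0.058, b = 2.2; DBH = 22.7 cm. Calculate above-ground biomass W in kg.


Formula: W = a * DBH^b  (allometric power law)
DBH^b = 22.7^2.2 = 962.1812
W = 0.058 * 962.1812 = 55.8 kg

55.8


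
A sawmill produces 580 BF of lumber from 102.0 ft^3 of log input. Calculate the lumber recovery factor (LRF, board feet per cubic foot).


Formula: LRF = Lumber Output (BF) / Log Input (ft^3)
LRF = 580 BF / 102.0 ft^3
LRF = 5.69 BF/ft^3

5.69


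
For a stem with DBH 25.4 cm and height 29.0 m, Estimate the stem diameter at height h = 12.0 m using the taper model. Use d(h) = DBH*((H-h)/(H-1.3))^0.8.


Taper: d(h) = DBH * ((H - h) / (H - 1.3))^0.8
Numerator = H - h = 29.0 - 12.0 = 17.0 m
Denominator = H - 1.3 = 29.0 - 1.3 = 27.7 m
Ratio = 17.0 / 27.7 = 0.61372
d = 25.4 * 0.61372^0.8 = 17.2 cm

17.2


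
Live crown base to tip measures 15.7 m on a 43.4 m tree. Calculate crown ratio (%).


Formula: Crown Ratio = (Crown Length / Total Height) * 100
CR = (15.7 m / 43.4 m) * 100
CR = 0.3618 * 100 = 36.2%

36.2


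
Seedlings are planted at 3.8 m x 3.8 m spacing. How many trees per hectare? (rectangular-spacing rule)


Formula: TPH = 10000 m^2/ha / (spacing_x * spacing_y)
Area per tree = 3.8 m * 3.8 m = 14.44 m^2
TPH = 10000 / 14.44 = 693 trees/ha

693


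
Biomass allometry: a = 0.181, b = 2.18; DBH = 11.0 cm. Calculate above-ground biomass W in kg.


Formula: W = a * DBH^b  (allometric power law)
DBH^b = 11.0^2.18 = 186.31
W = 0.181 * 186.31 = 33.7 kg

33.7


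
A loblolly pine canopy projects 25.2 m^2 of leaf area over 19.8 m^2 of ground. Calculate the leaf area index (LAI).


Formula: LAI = total leaf area / ground area  (dimensionless)
LAI = 25.2 m^2 / 19.8 m^2
LAI = 1.27

1.27


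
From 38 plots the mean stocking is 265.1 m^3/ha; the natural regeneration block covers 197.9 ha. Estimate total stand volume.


Formula: Total Volume = Mean Volume per ha * Total Area
Total Volume = 265.1 m^3/ha * 197.9 ha
Total Volume = 52463 m^3

52463
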